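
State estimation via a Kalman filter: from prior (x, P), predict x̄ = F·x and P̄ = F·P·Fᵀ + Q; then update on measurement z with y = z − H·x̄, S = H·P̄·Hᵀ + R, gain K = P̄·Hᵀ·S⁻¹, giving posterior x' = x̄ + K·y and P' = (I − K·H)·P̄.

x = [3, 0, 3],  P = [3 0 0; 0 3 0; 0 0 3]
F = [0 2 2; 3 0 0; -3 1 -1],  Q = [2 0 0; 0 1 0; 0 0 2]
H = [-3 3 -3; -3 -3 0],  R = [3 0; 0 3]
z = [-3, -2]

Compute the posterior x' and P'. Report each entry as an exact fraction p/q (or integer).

x̄ = F·x = [6, 9, -12]
P̄ = F·P·Fᵀ + Q = [26 0 0; 0 28 -27; 0 -27 35]
y = z − H·x̄ = [-48, 43]
S = H·P̄·Hᵀ + R = [1290 -261; -261 489]
K = P̄·Hᵀ·S⁻¹ = [-6500/62521 -13442/62521; 6529/62521 -7255/62521; -7757/62521 6216/62521]
x' = x̄ + K·y = [109120/62521, -62668/62521, -110628/62521]
P' = (I − K·H)·P̄ = [70070/62521 -56628/62521 -120198/62521; -56628/62521 63883/62521 113982/62521; -120198/62521 113982/62521 241937/62521]

x' = [109120/62521, -62668/62521, -110628/62521]
P' = [70070/62521 -56628/62521 -120198/62521; -56628/62521 63883/62521 113982/62521; -120198/62521 113982/62521 241937/62521]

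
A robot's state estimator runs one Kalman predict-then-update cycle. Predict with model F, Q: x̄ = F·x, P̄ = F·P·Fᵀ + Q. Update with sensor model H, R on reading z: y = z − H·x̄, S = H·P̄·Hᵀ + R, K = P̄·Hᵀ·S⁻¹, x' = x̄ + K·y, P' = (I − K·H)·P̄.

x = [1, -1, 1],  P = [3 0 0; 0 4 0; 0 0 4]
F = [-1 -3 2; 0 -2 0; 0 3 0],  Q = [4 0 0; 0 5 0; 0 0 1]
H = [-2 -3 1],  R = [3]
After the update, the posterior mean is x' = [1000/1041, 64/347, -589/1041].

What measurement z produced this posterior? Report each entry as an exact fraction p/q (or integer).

x̄ = F·x = [4, 2, -3]
P̄ = F·P·Fᵀ + Q = [59 24 -36; 24 21 -24; -36 -24 37]
S = H·P̄·Hᵀ + R = [1041]
K = P̄·Hᵀ·S⁻¹ = [-226/1041; -45/347; 181/1041]
x' − x̄ = [-3164/1041, -630/347, 2534/1041] = K·y
y = (KᵀK)⁻¹·Kᵀ·(x' − x̄) = [14]
z = y + H·x̄ = [14] + [-17] = [-3]

z = [-3]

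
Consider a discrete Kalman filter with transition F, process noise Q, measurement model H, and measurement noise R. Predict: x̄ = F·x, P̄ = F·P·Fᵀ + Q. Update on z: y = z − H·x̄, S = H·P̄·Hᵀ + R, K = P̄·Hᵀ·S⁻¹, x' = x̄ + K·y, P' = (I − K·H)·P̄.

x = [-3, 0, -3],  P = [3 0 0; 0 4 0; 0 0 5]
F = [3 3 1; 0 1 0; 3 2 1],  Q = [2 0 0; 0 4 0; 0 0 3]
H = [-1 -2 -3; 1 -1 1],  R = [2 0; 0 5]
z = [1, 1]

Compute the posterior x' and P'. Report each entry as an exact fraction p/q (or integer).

x̄ = F·x = [-12, 0, -12]
P̄ = F·P·Fᵀ + Q = [70 12 56; 12 8 8; 56 8 51]
y = z − H·x̄ = [-47, 25]
S = H·P̄·Hᵀ + R = [1043 -435; -435 206]
K = P̄·Hᵀ·S⁻¹ = [-4382/25633 4932/25633; -5492/25633 -10104/25633; -3285/25633 5382/25633]
x' = x̄ + K·y = [21658/25633, 5524/25633, -18651/25633]
P' = (I − K·H)·P̄ = [83978/25633 20548/25633 -38770/25633; 20548/25633 40728/25633 -30340/25633; -38770/25633 -30340/25633 35340/25633]

x' = [21658/25633, 5524/25633, -18651/25633]
P' = [83978/25633 20548/25633 -38770/25633; 20548/25633 40728/25633 -30340/25633; -38770/25633 -30340/25633 35340/25633]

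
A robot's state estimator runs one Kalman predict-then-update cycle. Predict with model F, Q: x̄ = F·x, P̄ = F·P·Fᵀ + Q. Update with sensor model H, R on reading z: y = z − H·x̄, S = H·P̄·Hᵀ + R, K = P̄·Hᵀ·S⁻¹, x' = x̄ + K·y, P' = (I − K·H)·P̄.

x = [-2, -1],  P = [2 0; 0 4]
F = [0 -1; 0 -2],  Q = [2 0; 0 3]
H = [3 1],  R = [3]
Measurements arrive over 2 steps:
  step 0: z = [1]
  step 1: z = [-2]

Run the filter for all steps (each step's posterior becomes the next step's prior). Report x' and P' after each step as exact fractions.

step 0: x' = [5/31, 19/31], P' = [17/31 -63/62; -63/62 507/124]
step 1: x' = [-678/1739, -1488/1739], P' = [954/1739 -1769/1739; -1769/1739 7121/1739]

step 0: x̄ = F·x = [1, 2]
step 0: P̄ = F·P·Fᵀ + Q = [6 8; 8 19]
step 0: y = z − H·x̄ = [-4]
step 0: S = H·P̄·Hᵀ + R = [124]
step 0: K = P̄·Hᵀ·S⁻¹ = [13/62; 43/124]
step 0: x' = x̄ + K·y = [5/31, 19/31]
step 0: P' = (I − K·H)·P̄ = [17/31 -63/62; -63/62 507/124]
step 1: x̄ = F·x = [-19/31, -38/31]
step 1: P̄ = F·P·Fᵀ + Q = [755/124 507/62; 507/62 600/31]
step 1: y = z − H·x̄ = [33/31]
step 1: S = H·P̄·Hᵀ + R = [15651/124]
step 1: K = P̄·Hᵀ·S⁻¹ = [1093/5217; 1814/5217]
step 1: x' = x̄ + K·y = [-678/1739, -1488/1739]
step 1: P' = (I − K·H)·P̄ = [954/1739 -1769/1739; -1769/1739 7121/1739]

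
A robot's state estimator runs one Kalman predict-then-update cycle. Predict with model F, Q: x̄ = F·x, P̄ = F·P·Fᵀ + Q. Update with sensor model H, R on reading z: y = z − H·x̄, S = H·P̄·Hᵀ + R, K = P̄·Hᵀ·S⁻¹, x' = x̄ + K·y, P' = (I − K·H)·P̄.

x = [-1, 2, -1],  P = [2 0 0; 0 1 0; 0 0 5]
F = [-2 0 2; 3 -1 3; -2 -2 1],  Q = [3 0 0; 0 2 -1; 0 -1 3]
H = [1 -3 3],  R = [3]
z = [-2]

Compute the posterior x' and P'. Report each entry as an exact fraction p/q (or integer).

x' = [-527/736, -379/92, -1665/368]
P' = [21855/736 2307/92 5601/368; 2307/92 636/23 877/46; 5601/368 877/46 2591/184]

x̄ = F·x = [0, -8, -3]
P̄ = F·P·Fᵀ + Q = [31 18 18; 18 66 4; 18 4 20]
y = z − H·x̄ = [-17]
S = H·P̄·Hᵀ + R = [736]
K = P̄·Hᵀ·S⁻¹ = [31/736; -21/92; 33/368]
x' = x̄ + K·y = [-527/736, -379/92, -1665/368]
P' = (I − K·H)·P̄ = [21855/736 2307/92 5601/368; 2307/92 636/23 877/46; 5601/368 877/46 2591/184]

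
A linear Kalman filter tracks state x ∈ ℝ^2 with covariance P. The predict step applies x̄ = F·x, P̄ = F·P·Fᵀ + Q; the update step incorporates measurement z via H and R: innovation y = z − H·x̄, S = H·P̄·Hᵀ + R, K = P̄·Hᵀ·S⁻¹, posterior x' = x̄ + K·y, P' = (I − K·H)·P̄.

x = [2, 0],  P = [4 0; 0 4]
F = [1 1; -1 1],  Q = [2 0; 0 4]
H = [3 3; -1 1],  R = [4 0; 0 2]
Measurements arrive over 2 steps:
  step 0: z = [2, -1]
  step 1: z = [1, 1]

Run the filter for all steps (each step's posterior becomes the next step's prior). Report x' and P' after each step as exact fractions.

step 0: x̄ = F·x = [2, -2]
step 0: P̄ = F·P·Fᵀ + Q = [10 0; 0 12]
step 0: y = z − H·x̄ = [2, 3]
step 0: S = H·P̄·Hᵀ + R = [202 6; 6 24]
step 0: K = P̄·Hᵀ·S⁻¹ = [65/401 -550/1203; 66/401 184/401]
step 0: x' = x̄ + K·y = [382/401, -118/401]
step 0: P' = (I − K·H)·P̄ = [680/1203 -140/401; -140/401 228/401]
step 1: x̄ = F·x = [264/401, -500/401]
step 1: P̄ = F·P·Fᵀ + Q = [2930/1203 4/1203; 4/1203 7016/1203]
step 1: y = z − H·x̄ = [1109/401, 1165/401]
step 1: S = H·P̄·Hᵀ + R = [31466/401 4086/401; 4086/401 12344/1203]
step 1: K = P̄·Hᵀ·S⁻¹ = [30033/210929 -79822/210929; 36162/210929 83908/210929]
step 1: x' = x̄ + K·y = [-9977/210929, 80778/210929]
step 1: P' = (I − K·H)·P̄ = [99844/210929 -59800/210929; -59800/210929 108016/210929]

step 0: x' = [382/401, -118/401], P' = [680/1203 -140/401; -140/401 228/401]
step 1: x' = [-9977/210929, 80778/210929], P' = [99844/210929 -59800/210929; -59800/210929 108016/210929]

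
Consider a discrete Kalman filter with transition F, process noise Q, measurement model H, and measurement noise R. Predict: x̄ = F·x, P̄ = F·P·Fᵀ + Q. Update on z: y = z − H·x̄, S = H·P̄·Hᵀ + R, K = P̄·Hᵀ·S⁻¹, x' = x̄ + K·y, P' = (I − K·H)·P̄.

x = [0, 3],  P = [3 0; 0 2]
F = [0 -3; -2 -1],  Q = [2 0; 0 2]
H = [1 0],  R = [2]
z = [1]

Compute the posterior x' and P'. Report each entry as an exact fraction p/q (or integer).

x̄ = F·x = [-9, -3]
P̄ = F·P·Fᵀ + Q = [20 6; 6 16]
y = z − H·x̄ = [10]
S = H·P̄·Hᵀ + R = [22]
K = P̄·Hᵀ·S⁻¹ = [10/11; 3/11]
x' = x̄ + K·y = [1/11, -3/11]
P' = (I − K·H)·P̄ = [20/11 6/11; 6/11 158/11]

x' = [1/11, -3/11]
P' = [20/11 6/11; 6/11 158/11]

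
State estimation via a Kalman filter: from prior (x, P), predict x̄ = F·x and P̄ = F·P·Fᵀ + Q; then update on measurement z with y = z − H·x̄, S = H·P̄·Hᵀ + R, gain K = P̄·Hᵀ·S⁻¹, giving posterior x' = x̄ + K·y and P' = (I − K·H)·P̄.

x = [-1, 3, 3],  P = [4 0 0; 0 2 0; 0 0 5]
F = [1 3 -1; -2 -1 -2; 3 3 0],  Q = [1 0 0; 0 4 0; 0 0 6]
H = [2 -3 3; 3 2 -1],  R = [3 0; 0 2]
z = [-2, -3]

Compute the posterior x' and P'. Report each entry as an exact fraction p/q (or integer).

x' = [-103085/324239, -790123/324239, -928326/324239]
P' = [105054/324239 -209502/324239 -243000/324239; -209502/324239 875756/324239 989040/324239; -243000/324239 989040/324239 1208190/324239]

x̄ = F·x = [5, -7, 6]
P̄ = F·P·Fᵀ + Q = [28 -4 30; -4 42 -30; 30 -30 60]
y = z − H·x̄ = [-51, 2]
S = H·P̄·Hᵀ + R = [1981 -304; -304 374]
K = P̄·Hᵀ·S⁻¹ = [36538/324239 69579/324239; -26384/324239 66983/324239; 57150/324239 20445/324239]
x' = x̄ + K·y = [-103085/324239, -790123/324239, -928326/324239]
P' = (I − K·H)·P̄ = [105054/324239 -209502/324239 -243000/324239; -209502/324239 875756/324239 989040/324239; -243000/324239 989040/324239 1208190/324239]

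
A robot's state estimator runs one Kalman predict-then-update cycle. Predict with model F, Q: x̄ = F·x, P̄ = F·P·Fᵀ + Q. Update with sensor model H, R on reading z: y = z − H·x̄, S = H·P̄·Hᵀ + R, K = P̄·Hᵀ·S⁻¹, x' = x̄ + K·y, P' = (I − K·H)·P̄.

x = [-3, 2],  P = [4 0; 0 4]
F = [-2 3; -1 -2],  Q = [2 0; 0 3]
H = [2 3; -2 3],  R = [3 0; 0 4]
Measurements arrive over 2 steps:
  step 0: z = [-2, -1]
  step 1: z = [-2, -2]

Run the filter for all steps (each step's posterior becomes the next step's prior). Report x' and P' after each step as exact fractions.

step 0: x̄ = F·x = [12, -1]
step 0: P̄ = F·P·Fᵀ + Q = [54 -16; -16 23]
step 0: y = z − H·x̄ = [-23, 26]
step 0: S = H·P̄·Hᵀ + R = [234 -9; -9 619]
step 0: K = P̄·Hᵀ·S⁻¹ = [11912/48255 -3996/16085; 23812/144765 2663/16085]
step 0: x' = x̄ + K·y = [-6604/48255, -69299/144765]
step 0: P' = (I − K·H)·P̄ = [6974/16085 -2036/48255; -2036/48255 27884/144765]
step 1: x̄ = F·x = [-18697/16085, 31682/28953]
step 1: P̄ = F·P·Fᵀ + Q = [96094/16085 -1064/3217; -1064/3217 116833/28953]
step 1: y = z − H·x̄ = [-142738/48255, -367102/48255]
step 1: S = H·P̄·Hᵀ + R = [952956/16085 199789/16085; 199789/16085 1096721/16085]
step 1: K = P̄·Hᵀ·S⁻¹ = [14601096/62493703 -14520628/62493703; 30001348/187481109 29640623/187481109]
step 1: x' = x̄ + K·y = [-16096609/187481109, -327251284/562443327]
step 1: P' = (I − K·H)·P̄ = [25471450/62493703 -7139612/187481109; -7139612/187481109 104283268/562443327]

step 0: x' = [-6604/48255, -69299/144765], P' = [6974/16085 -2036/48255; -2036/48255 27884/144765]
step 1: x' = [-16096609/187481109, -327251284/562443327], P' = [25471450/62493703 -7139612/187481109; -7139612/187481109 104283268/562443327]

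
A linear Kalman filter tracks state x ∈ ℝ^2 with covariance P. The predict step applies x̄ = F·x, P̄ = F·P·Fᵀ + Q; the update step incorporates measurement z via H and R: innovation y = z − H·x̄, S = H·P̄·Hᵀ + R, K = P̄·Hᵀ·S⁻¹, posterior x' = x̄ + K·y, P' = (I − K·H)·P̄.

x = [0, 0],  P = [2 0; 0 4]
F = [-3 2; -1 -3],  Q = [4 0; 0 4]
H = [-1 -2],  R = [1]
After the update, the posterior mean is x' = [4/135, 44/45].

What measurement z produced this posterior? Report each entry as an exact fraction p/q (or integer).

z = [-2]

x̄ = F·x = [0, 0]
P̄ = F·P·Fᵀ + Q = [38 -18; -18 42]
S = H·P̄·Hᵀ + R = [135]
K = P̄·Hᵀ·S⁻¹ = [-2/135; -22/45]
x' − x̄ = [4/135, 44/45] = K·y
y = (KᵀK)⁻¹·Kᵀ·(x' − x̄) = [-2]
z = y + H·x̄ = [-2] + [0] = [-2]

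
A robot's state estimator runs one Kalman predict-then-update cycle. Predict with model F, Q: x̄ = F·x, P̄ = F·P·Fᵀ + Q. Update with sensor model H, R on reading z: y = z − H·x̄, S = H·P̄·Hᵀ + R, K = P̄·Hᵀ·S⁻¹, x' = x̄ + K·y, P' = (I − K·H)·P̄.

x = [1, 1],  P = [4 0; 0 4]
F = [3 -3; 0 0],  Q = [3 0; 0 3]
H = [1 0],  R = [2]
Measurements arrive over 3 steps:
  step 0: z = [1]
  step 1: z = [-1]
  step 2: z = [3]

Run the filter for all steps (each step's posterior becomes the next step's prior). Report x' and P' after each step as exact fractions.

step 0: x̄ = F·x = [0, 0]
step 0: P̄ = F·P·Fᵀ + Q = [75 0; 0 3]
step 0: y = z − H·x̄ = [1]
step 0: S = H·P̄·Hᵀ + R = [77]
step 0: K = P̄·Hᵀ·S⁻¹ = [75/77; 0]
step 0: x' = x̄ + K·y = [75/77, 0]
step 0: P' = (I − K·H)·P̄ = [150/77 0; 0 3]
step 1: x̄ = F·x = [225/77, 0]
step 1: P̄ = F·P·Fᵀ + Q = [3660/77 0; 0 3]
step 1: y = z − H·x̄ = [-302/77]
step 1: S = H·P̄·Hᵀ + R = [3814/77]
step 1: K = P̄·Hᵀ·S⁻¹ = [1830/1907; 0]
step 1: x' = x̄ + K·y = [-1605/1907, 0]
step 1: P' = (I − K·H)·P̄ = [3660/1907 0; 0 3]
step 2: x̄ = F·x = [-4815/1907, 0]
step 2: P̄ = F·P·Fᵀ + Q = [90150/1907 0; 0 3]
step 2: y = z − H·x̄ = [10536/1907]
step 2: S = H·P̄·Hᵀ + R = [93964/1907]
step 2: K = P̄·Hᵀ·S⁻¹ = [45075/46982; 0]
step 2: x' = x̄ + K·y = [65205/23491, 0]
step 2: P' = (I − K·H)·P̄ = [45075/23491 0; 0 3]

step 0: x' = [75/77, 0], P' = [150/77 0; 0 3]
step 1: x' = [-1605/1907, 0], P' = [3660/1907 0; 0 3]
step 2: x' = [65205/23491, 0], P' = [45075/23491 0; 0 3]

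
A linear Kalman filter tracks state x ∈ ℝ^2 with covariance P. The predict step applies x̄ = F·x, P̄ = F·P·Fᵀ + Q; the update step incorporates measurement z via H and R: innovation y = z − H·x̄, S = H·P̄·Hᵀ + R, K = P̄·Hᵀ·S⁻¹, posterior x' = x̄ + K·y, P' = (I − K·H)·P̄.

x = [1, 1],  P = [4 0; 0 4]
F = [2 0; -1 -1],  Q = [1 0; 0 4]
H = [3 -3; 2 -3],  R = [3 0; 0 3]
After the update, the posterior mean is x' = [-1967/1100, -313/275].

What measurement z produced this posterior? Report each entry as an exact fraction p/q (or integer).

z = [-3, 1]

x̄ = F·x = [2, -2]
P̄ = F·P·Fᵀ + Q = [17 -8; -8 12]
S = H·P̄·Hᵀ + R = [408 330; 330 275]
K = P̄·Hᵀ·S⁻¹ = [9/20 -181/550; 1/5 -118/275]
x' − x̄ = [-4167/1100, 237/275] = K·y
y = (KᵀK)⁻¹·Kᵀ·(x' − x̄) = [-15, -9]
z = y + H·x̄ = [-15, -9] + [12, 10] = [-3, 1]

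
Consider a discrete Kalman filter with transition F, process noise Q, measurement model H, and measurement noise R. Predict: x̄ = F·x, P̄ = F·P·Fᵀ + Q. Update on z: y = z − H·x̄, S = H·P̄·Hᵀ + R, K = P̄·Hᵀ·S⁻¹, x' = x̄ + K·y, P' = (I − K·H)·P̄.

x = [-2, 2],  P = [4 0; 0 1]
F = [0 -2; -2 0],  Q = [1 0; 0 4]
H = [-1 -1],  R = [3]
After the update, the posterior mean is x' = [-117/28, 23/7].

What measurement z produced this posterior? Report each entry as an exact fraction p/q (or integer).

x̄ = F·x = [-4, 4]
P̄ = F·P·Fᵀ + Q = [5 0; 0 20]
S = H·P̄·Hᵀ + R = [28]
K = P̄·Hᵀ·S⁻¹ = [-5/28; -5/7]
x' − x̄ = [-5/28, -5/7] = K·y
y = (KᵀK)⁻¹·Kᵀ·(x' − x̄) = [1]
z = y + H·x̄ = [1] + [0] = [1]

z = [1]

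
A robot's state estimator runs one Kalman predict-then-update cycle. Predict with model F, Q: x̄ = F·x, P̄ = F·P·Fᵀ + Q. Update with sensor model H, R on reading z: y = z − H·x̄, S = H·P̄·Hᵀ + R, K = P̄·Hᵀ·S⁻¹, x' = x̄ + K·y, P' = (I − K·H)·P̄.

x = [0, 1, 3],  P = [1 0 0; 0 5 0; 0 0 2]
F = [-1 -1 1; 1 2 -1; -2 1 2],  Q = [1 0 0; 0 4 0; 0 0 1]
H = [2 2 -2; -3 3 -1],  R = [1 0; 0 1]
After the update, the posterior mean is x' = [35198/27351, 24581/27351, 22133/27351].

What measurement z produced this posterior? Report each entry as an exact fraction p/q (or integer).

x̄ = F·x = [2, -1, 7]
P̄ = F·P·Fᵀ + Q = [9 -13 1; -13 27 4; 1 4 18]
S = H·P̄·Hᵀ + R = [73 116; 116 559]
K = P̄·Hᵀ·S⁻¹ = [2182/27351 -3731/27351; -2276/27351 6148/27351; -13490/27351 2359/27351]
x' − x̄ = [-19504/27351, 51932/27351, -169324/27351] = K·y
y = (KᵀK)⁻¹·Kᵀ·(x' − x̄) = [15, 14]
z = y + H·x̄ = [15, 14] + [-12, -16] = [3, -2]

z = [3, -2]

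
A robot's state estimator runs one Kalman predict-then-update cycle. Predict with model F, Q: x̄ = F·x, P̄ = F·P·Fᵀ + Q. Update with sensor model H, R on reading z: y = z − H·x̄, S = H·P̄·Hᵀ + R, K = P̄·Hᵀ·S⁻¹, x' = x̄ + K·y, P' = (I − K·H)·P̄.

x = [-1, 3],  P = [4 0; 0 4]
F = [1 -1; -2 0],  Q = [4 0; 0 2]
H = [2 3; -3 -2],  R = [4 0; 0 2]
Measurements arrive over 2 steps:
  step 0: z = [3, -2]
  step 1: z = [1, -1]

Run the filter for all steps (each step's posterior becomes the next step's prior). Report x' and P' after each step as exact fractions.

step 0: x' = [-372/1093, 1451/1093], P' = [1316/1093 -1384/1093; -1384/1093 1708/1093]
step 1: x' = [1753/38485, 22999/69273], P' = [42492/38485 -8760/7697; -8760/7697 96700/69273]

step 0: x̄ = F·x = [-4, 2]
step 0: P̄ = F·P·Fᵀ + Q = [12 -8; -8 18]
step 0: y = z − H·x̄ = [5, -10]
step 0: S = H·P̄·Hᵀ + R = [118 -76; -76 86]
step 0: K = P̄·Hᵀ·S⁻¹ = [-380/1093 -590/1093; 589/1093 368/1093]
step 0: x' = x̄ + K·y = [-372/1093, 1451/1093]
step 0: P' = (I − K·H)·P̄ = [1316/1093 -1384/1093; -1384/1093 1708/1093]
step 1: x̄ = F·x = [-1823/1093, 744/1093]
step 1: P̄ = F·P·Fᵀ + Q = [10164/1093 -5400/1093; -5400/1093 7450/1093]
step 1: y = z − H·x̄ = [2507/1093, -5074/1093]
step 1: S = H·P̄·Hᵀ + R = [47278/1093 -35484/1093; -35484/1093 58662/1093]
step 1: K = P̄·Hᵀ·S⁻¹ = [-11604/38485 -19938/38485; 11035/23091 21560/69273]
step 1: x' = x̄ + K·y = [1753/38485, 22999/69273]
step 1: P' = (I − K·H)·P̄ = [42492/38485 -8760/7697; -8760/7697 96700/69273]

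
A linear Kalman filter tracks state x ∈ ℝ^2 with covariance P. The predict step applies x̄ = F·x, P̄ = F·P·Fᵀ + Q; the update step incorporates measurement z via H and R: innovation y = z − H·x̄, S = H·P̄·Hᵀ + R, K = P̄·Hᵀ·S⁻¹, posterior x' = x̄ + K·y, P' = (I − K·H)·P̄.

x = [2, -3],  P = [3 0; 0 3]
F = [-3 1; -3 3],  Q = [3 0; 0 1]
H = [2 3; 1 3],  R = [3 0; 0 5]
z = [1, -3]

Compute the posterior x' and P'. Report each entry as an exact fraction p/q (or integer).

x' = [9353/4071, -5812/4071]
P' = [4207/1357 -2189/1357; -2189/1357 1418/1357]

x̄ = F·x = [-9, -15]
P̄ = F·P·Fᵀ + Q = [33 36; 36 55]
y = z − H·x̄ = [64, 51]
S = H·P̄·Hᵀ + R = [1062 885; 885 749]
K = P̄·Hᵀ·S⁻¹ = [1847/4071 -8/23; -124/4071 7/23]
x' = x̄ + K·y = [9353/4071, -5812/4071]
P' = (I − K·H)·P̄ = [4207/1357 -2189/1357; -2189/1357 1418/1357]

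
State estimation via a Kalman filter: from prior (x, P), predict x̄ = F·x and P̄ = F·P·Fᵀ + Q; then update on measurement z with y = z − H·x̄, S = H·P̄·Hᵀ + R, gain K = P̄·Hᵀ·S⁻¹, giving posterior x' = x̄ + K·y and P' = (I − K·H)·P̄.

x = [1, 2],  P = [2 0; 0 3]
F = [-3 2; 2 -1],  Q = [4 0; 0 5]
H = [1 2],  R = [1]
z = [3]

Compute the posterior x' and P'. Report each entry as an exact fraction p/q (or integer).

x' = [23/27, 28/27]
P' = [914/27 -458/27; -458/27 236/27]

x̄ = F·x = [1, 0]
P̄ = F·P·Fᵀ + Q = [34 -18; -18 16]
y = z − H·x̄ = [2]
S = H·P̄·Hᵀ + R = [27]
K = P̄·Hᵀ·S⁻¹ = [-2/27; 14/27]
x' = x̄ + K·y = [23/27, 28/27]
P' = (I − K·H)·P̄ = [914/27 -458/27; -458/27 236/27]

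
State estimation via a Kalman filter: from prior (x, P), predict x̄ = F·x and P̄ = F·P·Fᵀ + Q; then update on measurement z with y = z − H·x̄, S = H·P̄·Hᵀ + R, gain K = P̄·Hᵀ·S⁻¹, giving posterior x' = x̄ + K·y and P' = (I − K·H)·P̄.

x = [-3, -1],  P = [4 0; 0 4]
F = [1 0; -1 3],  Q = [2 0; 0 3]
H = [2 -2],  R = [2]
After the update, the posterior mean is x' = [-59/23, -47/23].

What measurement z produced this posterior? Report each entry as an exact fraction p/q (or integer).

x̄ = F·x = [-3, 0]
P̄ = F·P·Fᵀ + Q = [6 -4; -4 43]
S = H·P̄·Hᵀ + R = [230]
K = P̄·Hᵀ·S⁻¹ = [2/23; -47/115]
x' − x̄ = [10/23, -47/23] = K·y
y = (KᵀK)⁻¹·Kᵀ·(x' − x̄) = [5]
z = y + H·x̄ = [5] + [-6] = [-1]

z = [-1]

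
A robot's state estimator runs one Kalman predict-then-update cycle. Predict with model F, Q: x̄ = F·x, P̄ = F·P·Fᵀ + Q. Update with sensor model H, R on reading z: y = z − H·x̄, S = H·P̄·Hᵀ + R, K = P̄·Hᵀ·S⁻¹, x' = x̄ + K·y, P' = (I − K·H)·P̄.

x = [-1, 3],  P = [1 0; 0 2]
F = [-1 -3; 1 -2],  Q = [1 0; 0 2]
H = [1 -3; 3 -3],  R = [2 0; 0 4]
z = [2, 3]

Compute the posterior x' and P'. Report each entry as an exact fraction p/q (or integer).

x' = [-189/1973, -1744/1973]
P' = [2753/1973 1529/1973; 1529/1973 1133/1973]

x̄ = F·x = [-8, -7]
P̄ = F·P·Fᵀ + Q = [20 11; 11 11]
y = z − H·x̄ = [-11, 6]
S = H·P̄·Hᵀ + R = [55 27; 27 85]
K = P̄·Hᵀ·S⁻¹ = [-917/1973 918/1973; -935/1973 297/1973]
x' = x̄ + K·y = [-189/1973, -1744/1973]
P' = (I − K·H)·P̄ = [2753/1973 1529/1973; 1529/1973 1133/1973]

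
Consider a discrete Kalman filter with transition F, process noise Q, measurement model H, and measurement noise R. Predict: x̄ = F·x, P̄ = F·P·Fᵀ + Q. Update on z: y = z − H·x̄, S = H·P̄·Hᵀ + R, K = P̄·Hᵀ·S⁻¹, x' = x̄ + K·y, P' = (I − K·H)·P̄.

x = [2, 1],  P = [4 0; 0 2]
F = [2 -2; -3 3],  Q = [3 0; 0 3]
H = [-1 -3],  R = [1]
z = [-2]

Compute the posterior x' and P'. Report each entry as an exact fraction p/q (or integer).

x̄ = F·x = [2, -3]
P̄ = F·P·Fᵀ + Q = [27 -36; -36 57]
y = z − H·x̄ = [-9]
S = H·P̄·Hᵀ + R = [325]
K = P̄·Hᵀ·S⁻¹ = [81/325; -27/65]
x' = x̄ + K·y = [-79/325, 48/65]
P' = (I − K·H)·P̄ = [2214/325 -153/65; -153/65 12/13]

x' = [-79/325, 48/65]
P' = [2214/325 -153/65; -153/65 12/13]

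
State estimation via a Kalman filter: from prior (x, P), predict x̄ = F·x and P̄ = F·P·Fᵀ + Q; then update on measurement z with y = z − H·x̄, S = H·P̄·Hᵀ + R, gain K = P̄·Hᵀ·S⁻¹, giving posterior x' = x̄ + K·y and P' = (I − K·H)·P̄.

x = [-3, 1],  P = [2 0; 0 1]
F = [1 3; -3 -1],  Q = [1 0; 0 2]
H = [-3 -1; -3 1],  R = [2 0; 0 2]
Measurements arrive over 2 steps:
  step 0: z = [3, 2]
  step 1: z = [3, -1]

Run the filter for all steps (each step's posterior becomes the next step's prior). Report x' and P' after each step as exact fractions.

step 0: x̄ = F·x = [0, 8]
step 0: P̄ = F·P·Fᵀ + Q = [12 -9; -9 21]
step 0: y = z − H·x̄ = [11, -6]
step 0: S = H·P̄·Hᵀ + R = [77 87; 87 185]
step 0: K = P̄·Hᵀ·S⁻¹ = [-270/1669 -279/1669; -1533/3338 1587/3338]
step 0: x' = x̄ + K·y = [-1296/1669, 319/3338]
step 0: P' = (I − K·H)·P̄ = [183/1669 -9/1669; -9/1669 1560/1669]
step 1: x̄ = F·x = [-1635/3338, 7457/3338]
step 1: P̄ = F·P·Fᵀ + Q = [15838/1669 -5139/1669; -5139/1669 6491/1669]
step 1: y = z − H·x̄ = [6283/1669, -7850/1669]
step 1: S = H·P̄·Hᵀ + R = [121537/1669 136051/1669; 136051/1669 183205/1669]
step 1: K = P̄·Hᵀ·S⁻¹ = [-29949/187553 -31662/187553; -403031/1125318 433865/1125318]
step 1: x' = x̄ + K·y = [-813/2738, -1270/1369]
step 1: P' = (I − K·H)·P̄ = [20537/187553 -1713/187553; -1713/187553 418448/562659]

step 0: x' = [-1296/1669, 319/3338], P' = [183/1669 -9/1669; -9/1669 1560/1669]
step 1: x' = [-813/2738, -1270/1369], P' = [20537/187553 -1713/187553; -1713/187553 418448/562659]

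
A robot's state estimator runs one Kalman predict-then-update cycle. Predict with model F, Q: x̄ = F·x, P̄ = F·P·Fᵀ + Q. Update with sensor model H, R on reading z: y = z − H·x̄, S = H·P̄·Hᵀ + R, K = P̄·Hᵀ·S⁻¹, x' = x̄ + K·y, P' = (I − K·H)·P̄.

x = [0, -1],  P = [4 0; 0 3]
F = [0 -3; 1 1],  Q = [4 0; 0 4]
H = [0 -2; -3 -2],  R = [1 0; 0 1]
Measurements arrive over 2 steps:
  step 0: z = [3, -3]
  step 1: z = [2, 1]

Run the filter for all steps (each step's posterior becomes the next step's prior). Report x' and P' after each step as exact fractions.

step 0: x' = [9609/4810, -7151/4810], P' = [2111/9620 -1569/9620; -1569/9620 2351/9620]
step 1: x' = [4016553/9699563, -9793690/9699563], P' = [2029175/9699563 -1479498/9699563; -1479498/9699563 2255532/9699563]

step 0: x̄ = F·x = [3, -1]
step 0: P̄ = F·P·Fᵀ + Q = [31 -9; -9 11]
step 0: y = z − H·x̄ = [1, 4]
step 0: S = H·P̄·Hᵀ + R = [45 -10; -10 216]
step 0: K = P̄·Hᵀ·S⁻¹ = [1569/4810 -639/1924; -2351/4810 1/1924]
step 0: x' = x̄ + K·y = [9609/4810, -7151/4810]
step 0: P' = (I − K·H)·P̄ = [2111/9620 -1569/9620; -1569/9620 2351/9620]
step 1: x̄ = F·x = [21453/4810, 1229/2405]
step 1: P̄ = F·P·Fᵀ + Q = [59639/9620 -1173/4810; -1173/4810 9951/2405]
step 1: y = z − H·x̄ = [7268/2405, 14817/962]
step 1: S = H·P̄·Hᵀ + R = [42209/2405 7257/481; 7257/481 135487/1924]
step 1: K = P̄·Hᵀ·S⁻¹ = [2958996/9699563 -3128529/9699563; -4511064/9699563 -72570/9699563]
step 1: x' = x̄ + K·y = [4016553/9699563, -9793690/9699563]
step 1: P' = (I − K·H)·P̄ = [2029175/9699563 -1479498/9699563; -1479498/9699563 2255532/9699563]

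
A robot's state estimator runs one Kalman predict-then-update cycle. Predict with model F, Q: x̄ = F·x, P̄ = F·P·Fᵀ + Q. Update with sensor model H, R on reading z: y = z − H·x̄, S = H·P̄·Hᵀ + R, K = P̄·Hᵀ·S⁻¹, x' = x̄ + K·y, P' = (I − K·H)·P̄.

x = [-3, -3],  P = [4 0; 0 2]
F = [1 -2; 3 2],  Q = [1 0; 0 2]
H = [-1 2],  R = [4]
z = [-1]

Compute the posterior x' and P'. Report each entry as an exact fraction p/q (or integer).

x̄ = F·x = [3, -15]
P̄ = F·P·Fᵀ + Q = [13 4; 4 46]
y = z − H·x̄ = [32]
S = H·P̄·Hᵀ + R = [185]
K = P̄·Hᵀ·S⁻¹ = [-1/37; 88/185]
x' = x̄ + K·y = [79/37, 41/185]
P' = (I − K·H)·P̄ = [476/37 236/37; 236/37 766/185]

x' = [79/37, 41/185]
P' = [476/37 236/37; 236/37 766/185]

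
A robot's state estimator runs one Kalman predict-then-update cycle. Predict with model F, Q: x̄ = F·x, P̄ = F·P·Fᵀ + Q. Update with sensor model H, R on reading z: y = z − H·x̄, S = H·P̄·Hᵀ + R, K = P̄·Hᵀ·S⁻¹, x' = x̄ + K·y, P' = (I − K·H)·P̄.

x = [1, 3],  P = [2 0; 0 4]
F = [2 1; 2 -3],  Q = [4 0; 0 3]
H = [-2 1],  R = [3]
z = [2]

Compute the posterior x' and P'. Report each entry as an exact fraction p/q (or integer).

x' = [-17/65, 27/26]
P' = [392/65 146/13; 146/13 617/26]

x̄ = F·x = [5, -7]
P̄ = F·P·Fᵀ + Q = [16 -4; -4 47]
y = z − H·x̄ = [19]
S = H·P̄·Hᵀ + R = [130]
K = P̄·Hᵀ·S⁻¹ = [-18/65; 11/26]
x' = x̄ + K·y = [-17/65, 27/26]
P' = (I − K·H)·P̄ = [392/65 146/13; 146/13 617/26]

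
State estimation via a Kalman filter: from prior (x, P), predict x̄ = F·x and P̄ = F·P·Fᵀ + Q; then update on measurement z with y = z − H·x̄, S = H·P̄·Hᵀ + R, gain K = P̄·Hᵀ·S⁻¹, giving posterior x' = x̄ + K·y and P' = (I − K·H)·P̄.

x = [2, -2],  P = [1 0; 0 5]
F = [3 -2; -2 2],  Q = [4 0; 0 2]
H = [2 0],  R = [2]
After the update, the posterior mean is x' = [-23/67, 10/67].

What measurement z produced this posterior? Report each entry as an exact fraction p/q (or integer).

z = [-1]

x̄ = F·x = [10, -8]
P̄ = F·P·Fᵀ + Q = [33 -26; -26 26]
S = H·P̄·Hᵀ + R = [134]
K = P̄·Hᵀ·S⁻¹ = [33/67; -26/67]
x' − x̄ = [-693/67, 546/67] = K·y
y = (KᵀK)⁻¹·Kᵀ·(x' − x̄) = [-21]
z = y + H·x̄ = [-21] + [20] = [-1]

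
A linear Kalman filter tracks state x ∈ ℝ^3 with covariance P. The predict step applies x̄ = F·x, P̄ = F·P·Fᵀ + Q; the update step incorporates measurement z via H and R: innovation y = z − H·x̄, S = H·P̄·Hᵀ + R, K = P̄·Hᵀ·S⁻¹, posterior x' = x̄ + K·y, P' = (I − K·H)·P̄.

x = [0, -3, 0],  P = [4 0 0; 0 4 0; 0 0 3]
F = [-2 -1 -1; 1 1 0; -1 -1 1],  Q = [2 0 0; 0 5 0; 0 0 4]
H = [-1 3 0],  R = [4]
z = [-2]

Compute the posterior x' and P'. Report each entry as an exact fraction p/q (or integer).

x̄ = F·x = [3, -3, 3]
P̄ = F·P·Fᵀ + Q = [25 -12 9; -12 13 -8; 9 -8 15]
y = z − H·x̄ = [10]
S = H·P̄·Hᵀ + R = [218]
K = P̄·Hᵀ·S⁻¹ = [-61/218; 51/218; -33/218]
x' = x̄ + K·y = [22/109, -72/109, 162/109]
P' = (I − K·H)·P̄ = [1729/218 495/218 -51/218; 495/218 233/218 -61/218; -51/218 -61/218 2181/218]

x' = [22/109, -72/109, 162/109]
P' = [1729/218 495/218 -51/218; 495/218 233/218 -61/218; -51/218 -61/218 2181/218]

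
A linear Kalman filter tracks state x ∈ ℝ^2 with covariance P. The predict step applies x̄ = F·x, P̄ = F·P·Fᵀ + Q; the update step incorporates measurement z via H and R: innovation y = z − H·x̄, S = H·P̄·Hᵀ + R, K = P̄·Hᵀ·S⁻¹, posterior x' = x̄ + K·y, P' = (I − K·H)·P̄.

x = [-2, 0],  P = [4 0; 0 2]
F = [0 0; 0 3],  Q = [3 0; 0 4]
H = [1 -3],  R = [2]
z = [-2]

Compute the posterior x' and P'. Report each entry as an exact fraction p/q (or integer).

x' = [-6/203, 132/203]
P' = [600/203 198/203; 198/203 110/203]

x̄ = F·x = [0, 0]
P̄ = F·P·Fᵀ + Q = [3 0; 0 22]
y = z − H·x̄ = [-2]
S = H·P̄·Hᵀ + R = [203]
K = P̄·Hᵀ·S⁻¹ = [3/203; -66/203]
x' = x̄ + K·y = [-6/203, 132/203]
P' = (I − K·H)·P̄ = [600/203 198/203; 198/203 110/203]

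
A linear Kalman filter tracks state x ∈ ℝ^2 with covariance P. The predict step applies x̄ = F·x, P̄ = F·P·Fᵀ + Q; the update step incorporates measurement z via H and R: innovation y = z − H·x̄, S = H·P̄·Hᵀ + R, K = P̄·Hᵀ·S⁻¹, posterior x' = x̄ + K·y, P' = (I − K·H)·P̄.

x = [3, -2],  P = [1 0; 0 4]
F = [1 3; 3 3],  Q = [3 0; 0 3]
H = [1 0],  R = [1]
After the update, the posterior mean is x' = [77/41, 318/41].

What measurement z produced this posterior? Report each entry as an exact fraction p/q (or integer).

x̄ = F·x = [-3, 3]
P̄ = F·P·Fᵀ + Q = [40 39; 39 48]
S = H·P̄·Hᵀ + R = [41]
K = P̄·Hᵀ·S⁻¹ = [40/41; 39/41]
x' − x̄ = [200/41, 195/41] = K·y
y = (KᵀK)⁻¹·Kᵀ·(x' − x̄) = [5]
z = y + H·x̄ = [5] + [-3] = [2]

z = [2]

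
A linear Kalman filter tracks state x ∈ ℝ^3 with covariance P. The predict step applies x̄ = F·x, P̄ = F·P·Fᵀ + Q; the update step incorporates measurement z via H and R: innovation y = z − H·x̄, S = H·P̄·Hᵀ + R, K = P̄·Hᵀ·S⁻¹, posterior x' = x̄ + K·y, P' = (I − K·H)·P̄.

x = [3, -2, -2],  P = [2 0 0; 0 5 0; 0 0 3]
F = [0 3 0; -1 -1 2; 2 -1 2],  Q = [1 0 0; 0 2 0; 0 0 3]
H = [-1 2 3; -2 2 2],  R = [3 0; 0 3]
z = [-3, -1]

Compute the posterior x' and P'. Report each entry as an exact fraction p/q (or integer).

x' = [-138069/34501, -225459/34501, 70255/34501]
P' = [138431/34501 128653/34501 -23624/34501; 128653/34501 258269/34501 -126535/34501; -23624/34501 -126535/34501 90749/34501]

x̄ = F·x = [-6, -5, 4]
P̄ = F·P·Fᵀ + Q = [46 -15 -15; -15 21 13; -15 13 28]
y = z − H·x̄ = [-11, -11]
S = H·P̄·Hᵀ + R = [691 684; 684 727]
K = P̄·Hᵀ·S⁻¹ = [16001/34501 -22268/34501; 2760/34501 2054/34501; 14267/34501 -8108/34501]
x' = x̄ + K·y = [-138069/34501, -225459/34501, 70255/34501]
P' = (I − K·H)·P̄ = [138431/34501 128653/34501 -23624/34501; 128653/34501 258269/34501 -126535/34501; -23624/34501 -126535/34501 90749/34501]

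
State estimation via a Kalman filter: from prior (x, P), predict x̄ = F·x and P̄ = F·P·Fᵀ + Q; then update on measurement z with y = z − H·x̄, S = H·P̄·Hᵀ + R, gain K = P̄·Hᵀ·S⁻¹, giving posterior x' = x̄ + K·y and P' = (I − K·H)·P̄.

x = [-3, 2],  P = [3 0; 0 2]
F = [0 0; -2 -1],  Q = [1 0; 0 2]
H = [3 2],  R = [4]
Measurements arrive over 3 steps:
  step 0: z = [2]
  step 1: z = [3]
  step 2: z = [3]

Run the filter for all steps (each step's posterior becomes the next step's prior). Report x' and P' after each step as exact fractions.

step 0: x̄ = F·x = [0, 4]
step 0: P̄ = F·P·Fᵀ + Q = [1 0; 0 16]
step 0: y = z − H·x̄ = [-6]
step 0: S = H·P̄·Hᵀ + R = [77]
step 0: K = P̄·Hᵀ·S⁻¹ = [3/77; 32/77]
step 0: x' = x̄ + K·y = [-18/77, 116/77]
step 0: P' = (I − K·H)·P̄ = [68/77 -96/77; -96/77 208/77]
step 1: x̄ = F·x = [0, -80/77]
step 1: P̄ = F·P·Fᵀ + Q = [1 0; 0 250/77]
step 1: y = z − H·x̄ = [391/77]
step 1: S = H·P̄·Hᵀ + R = [2001/77]
step 1: K = P̄·Hᵀ·S⁻¹ = [77/667; 500/2001]
step 1: x' = x̄ + K·y = [17/29, 20/87]
step 1: P' = (I − K·H)·P̄ = [436/667 -500/667; -500/667 3250/2001]
step 2: x̄ = F·x = [0, -122/87]
step 2: P̄ = F·P·Fᵀ + Q = [1 0; 0 6484/2001]
step 2: y = z − H·x̄ = [505/87]
step 2: S = H·P̄·Hᵀ + R = [51949/2001]
step 2: K = P̄·Hᵀ·S⁻¹ = [6003/51949; 12968/51949]
step 2: x' = x̄ + K·y = [34845/51949, 2426/51949]
step 2: P' = (I − K·H)·P̄ = [33940/51949 -38904/51949; -38904/51949 84292/51949]

step 0: x' = [-18/77, 116/77], P' = [68/77 -96/77; -96/77 208/77]
step 1: x' = [17/29, 20/87], P' = [436/667 -500/667; -500/667 3250/2001]
step 2: x' = [34845/51949, 2426/51949], P' = [33940/51949 -38904/51949; -38904/51949 84292/51949]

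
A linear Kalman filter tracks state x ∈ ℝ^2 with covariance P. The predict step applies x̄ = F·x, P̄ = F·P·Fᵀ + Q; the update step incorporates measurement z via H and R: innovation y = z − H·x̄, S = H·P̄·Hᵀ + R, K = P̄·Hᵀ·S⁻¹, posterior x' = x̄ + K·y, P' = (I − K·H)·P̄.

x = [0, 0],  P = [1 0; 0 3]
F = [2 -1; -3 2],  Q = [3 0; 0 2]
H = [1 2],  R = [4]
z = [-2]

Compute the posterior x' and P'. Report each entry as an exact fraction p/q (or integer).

x̄ = F·x = [0, 0]
P̄ = F·P·Fᵀ + Q = [10 -12; -12 23]
y = z − H·x̄ = [-2]
S = H·P̄·Hᵀ + R = [58]
K = P̄·Hᵀ·S⁻¹ = [-7/29; 17/29]
x' = x̄ + K·y = [14/29, -34/29]
P' = (I − K·H)·P̄ = [192/29 -110/29; -110/29 89/29]

x' = [14/29, -34/29]
P' = [192/29 -110/29; -110/29 89/29]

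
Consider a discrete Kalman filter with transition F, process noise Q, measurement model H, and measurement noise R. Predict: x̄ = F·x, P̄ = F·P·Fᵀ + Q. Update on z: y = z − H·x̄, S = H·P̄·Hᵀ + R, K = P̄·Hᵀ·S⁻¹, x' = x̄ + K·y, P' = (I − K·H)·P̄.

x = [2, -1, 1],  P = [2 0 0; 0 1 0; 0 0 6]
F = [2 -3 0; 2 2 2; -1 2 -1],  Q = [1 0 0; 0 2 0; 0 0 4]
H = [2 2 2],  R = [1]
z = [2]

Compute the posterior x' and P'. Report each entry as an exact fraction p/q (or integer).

x' = [703/129, -44/129, -175/43]
P' = [1922/129 -862/129 -350/43; -862/129 1766/129 -292/43; -350/43 -292/43 640/43]

x̄ = F·x = [7, 4, -5]
P̄ = F·P·Fᵀ + Q = [18 2 -10; 2 38 -12; -10 -12 16]
y = z − H·x̄ = [-10]
S = H·P̄·Hᵀ + R = [129]
K = P̄·Hᵀ·S⁻¹ = [20/129; 56/129; -4/43]
x' = x̄ + K·y = [703/129, -44/129, -175/43]
P' = (I − K·H)·P̄ = [1922/129 -862/129 -350/43; -862/129 1766/129 -292/43; -350/43 -292/43 640/43]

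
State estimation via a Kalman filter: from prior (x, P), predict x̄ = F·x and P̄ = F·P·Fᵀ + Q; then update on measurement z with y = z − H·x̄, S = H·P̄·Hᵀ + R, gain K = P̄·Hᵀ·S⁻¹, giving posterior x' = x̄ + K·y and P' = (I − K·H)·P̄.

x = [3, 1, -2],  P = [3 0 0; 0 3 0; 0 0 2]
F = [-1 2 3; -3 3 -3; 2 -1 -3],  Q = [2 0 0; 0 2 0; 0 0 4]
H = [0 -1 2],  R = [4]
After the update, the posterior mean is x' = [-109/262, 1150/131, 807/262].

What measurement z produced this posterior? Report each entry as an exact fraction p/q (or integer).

x̄ = F·x = [-7, 0, 11]
P̄ = F·P·Fᵀ + Q = [35 9 -30; 9 74 -9; -30 -9 37]
S = H·P̄·Hᵀ + R = [262]
K = P̄·Hᵀ·S⁻¹ = [-69/262; -46/131; 83/262]
x' − x̄ = [1725/262, 1150/131, -2075/262] = K·y
y = (KᵀK)⁻¹·Kᵀ·(x' − x̄) = [-25]
z = y + H·x̄ = [-25] + [22] = [-3]

z = [-3]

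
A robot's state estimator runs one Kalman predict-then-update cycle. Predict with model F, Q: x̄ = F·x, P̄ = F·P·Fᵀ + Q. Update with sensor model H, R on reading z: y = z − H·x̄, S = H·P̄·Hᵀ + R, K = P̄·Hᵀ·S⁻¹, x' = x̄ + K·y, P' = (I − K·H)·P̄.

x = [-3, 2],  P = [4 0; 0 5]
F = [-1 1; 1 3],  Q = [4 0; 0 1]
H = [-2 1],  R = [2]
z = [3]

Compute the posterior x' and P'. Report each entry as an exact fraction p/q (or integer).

x' = [5/2, 23/3]
P' = [37/4 18; 18 554/15]

x̄ = F·x = [5, 3]
P̄ = F·P·Fᵀ + Q = [13 11; 11 50]
y = z − H·x̄ = [10]
S = H·P̄·Hᵀ + R = [60]
K = P̄·Hᵀ·S⁻¹ = [-1/4; 7/15]
x' = x̄ + K·y = [5/2, 23/3]
P' = (I − K·H)·P̄ = [37/4 18; 18 554/15]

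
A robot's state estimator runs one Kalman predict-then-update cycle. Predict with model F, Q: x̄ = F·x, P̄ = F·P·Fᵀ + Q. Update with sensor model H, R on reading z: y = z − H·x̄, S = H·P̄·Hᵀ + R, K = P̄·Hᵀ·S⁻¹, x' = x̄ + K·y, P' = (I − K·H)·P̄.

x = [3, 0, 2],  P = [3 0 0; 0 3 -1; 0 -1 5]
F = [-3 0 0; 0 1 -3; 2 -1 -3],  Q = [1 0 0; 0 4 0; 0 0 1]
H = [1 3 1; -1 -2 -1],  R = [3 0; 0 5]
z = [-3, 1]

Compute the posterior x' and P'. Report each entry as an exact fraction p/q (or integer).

x' = [-16909/2141, 710/6423, 11028/2141]
P' = [57748/2141 -5180/2141 -43738/2141; -5180/2141 8566/6423 -1344/2141; -43738/2141 -1344/2141 48241/2141]

x̄ = F·x = [-9, -6, 0]
P̄ = F·P·Fᵀ + Q = [28 0 -18; 0 58 42; -18 42 55]
y = z − H·x̄ = [24, -20]
S = H·P̄·Hᵀ + R = [824 -605; -605 452]
K = P̄·Hᵀ·S⁻¹ = [-510/2141 -730/2141; 2042/6423 488/6423; 157/2141 -363/2141]
x' = x̄ + K·y = [-16909/2141, 710/6423, 11028/2141]
P' = (I − K·H)·P̄ = [57748/2141 -5180/2141 -43738/2141; -5180/2141 8566/6423 -1344/2141; -43738/2141 -1344/2141 48241/2141]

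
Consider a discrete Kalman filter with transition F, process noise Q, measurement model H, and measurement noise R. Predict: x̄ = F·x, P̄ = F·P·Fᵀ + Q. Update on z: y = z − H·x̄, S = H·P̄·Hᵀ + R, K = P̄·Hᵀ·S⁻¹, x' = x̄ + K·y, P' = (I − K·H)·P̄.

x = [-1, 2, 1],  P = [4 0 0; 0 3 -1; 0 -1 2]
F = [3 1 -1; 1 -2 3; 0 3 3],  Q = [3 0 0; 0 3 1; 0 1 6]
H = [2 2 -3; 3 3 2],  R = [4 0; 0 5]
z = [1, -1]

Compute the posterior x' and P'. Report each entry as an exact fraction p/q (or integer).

x̄ = F·x = [-2, -2, 9]
P̄ = F·P·Fᵀ + Q = [46 -5 3; -5 49 -2; 3 -2 33]
y = z − H·x̄ = [36, -7]
S = H·P̄·Hᵀ + R = [629 307; 307 914]
K = P̄·Hᵀ·S⁻¹ = [27119/480657 58730/480657; 15540/160219 17218/160219; -109841/480657 73180/480657]
x' = x̄ + K·y = [-396140/480657, 118476/160219, -140623/480657]
P' = (I − K·H)·P̄ = [12554365/480657 -4156637/160219 20144/480657; -4156637/160219 4186067/160219 -1100/160219; 20144/480657 -1100/160219 157684/480657]

x' = [-396140/480657, 118476/160219, -140623/480657]
P' = [12554365/480657 -4156637/160219 20144/480657; -4156637/160219 4186067/160219 -1100/160219; 20144/480657 -1100/160219 157684/480657]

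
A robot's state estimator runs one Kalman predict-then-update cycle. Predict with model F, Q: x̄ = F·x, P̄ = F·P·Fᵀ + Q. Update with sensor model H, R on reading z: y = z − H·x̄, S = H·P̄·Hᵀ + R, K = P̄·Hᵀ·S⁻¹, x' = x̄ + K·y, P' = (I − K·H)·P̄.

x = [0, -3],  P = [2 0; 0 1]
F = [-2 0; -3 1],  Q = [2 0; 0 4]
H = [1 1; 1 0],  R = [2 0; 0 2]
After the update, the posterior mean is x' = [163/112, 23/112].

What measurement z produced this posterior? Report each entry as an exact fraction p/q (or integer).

x̄ = F·x = [0, -3]
P̄ = F·P·Fᵀ + Q = [10 12; 12 23]
S = H·P̄·Hᵀ + R = [59 22; 22 12]
K = P̄·Hᵀ·S⁻¹ = [11/56 53/112; 39/56 -31/112]
x' − x̄ = [163/112, 359/112] = K·y
y = (KᵀK)⁻¹·Kᵀ·(x' − x̄) = [5, 1]
z = y + H·x̄ = [5, 1] + [-3, 0] = [2, 1]

z = [2, 1]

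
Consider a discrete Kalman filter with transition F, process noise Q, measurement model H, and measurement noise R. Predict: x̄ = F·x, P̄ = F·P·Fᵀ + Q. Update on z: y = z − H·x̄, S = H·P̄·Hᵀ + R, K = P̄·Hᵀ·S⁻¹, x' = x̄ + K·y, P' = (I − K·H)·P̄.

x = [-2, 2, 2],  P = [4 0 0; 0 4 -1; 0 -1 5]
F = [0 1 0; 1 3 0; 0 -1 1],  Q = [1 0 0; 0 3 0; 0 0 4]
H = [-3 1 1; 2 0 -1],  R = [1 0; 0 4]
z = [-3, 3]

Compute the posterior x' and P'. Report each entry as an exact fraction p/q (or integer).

x' = [181/103, 219/103, 25/103]
P' = [1099/927 2020/927 1270/927; 2020/927 6757/927 40/927; 1270/927 40/927 3880/927]

x̄ = F·x = [2, 4, 0]
P̄ = F·P·Fᵀ + Q = [5 12 -5; 12 43 -15; -5 -15 15]
y = z − H·x̄ = [-1, -1]
S = H·P̄·Hᵀ + R = [32 -31; -31 59]
K = P̄·Hᵀ·S⁻¹ = [-7/927 232/927; 737/927 1000/927; 110/927 -335/927]
x' = x̄ + K·y = [181/103, 219/103, 25/103]
P' = (I − K·H)·P̄ = [1099/927 2020/927 1270/927; 2020/927 6757/927 40/927; 1270/927 40/927 3880/927]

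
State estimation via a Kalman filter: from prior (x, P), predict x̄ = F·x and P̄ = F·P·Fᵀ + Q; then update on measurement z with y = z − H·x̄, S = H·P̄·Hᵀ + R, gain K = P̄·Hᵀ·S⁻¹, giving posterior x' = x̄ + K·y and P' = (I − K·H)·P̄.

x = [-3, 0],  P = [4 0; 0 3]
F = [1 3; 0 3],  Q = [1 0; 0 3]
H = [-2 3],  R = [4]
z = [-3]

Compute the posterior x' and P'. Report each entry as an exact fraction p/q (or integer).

x̄ = F·x = [-3, 0]
P̄ = F·P·Fᵀ + Q = [32 27; 27 30]
y = z − H·x̄ = [-9]
S = H·P̄·Hᵀ + R = [78]
K = P̄·Hᵀ·S⁻¹ = [17/78; 6/13]
x' = x̄ + K·y = [-129/26, -54/13]
P' = (I − K·H)·P̄ = [2207/78 249/13; 249/13 174/13]

x' = [-129/26, -54/13]
P' = [2207/78 249/13; 249/13 174/13]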